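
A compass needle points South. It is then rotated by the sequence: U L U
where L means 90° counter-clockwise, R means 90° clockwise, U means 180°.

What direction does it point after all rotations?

Start: South
  U (U-turn (180°)) -> North
  L (left (90° counter-clockwise)) -> West
  U (U-turn (180°)) -> East
Final: East

Answer: Final heading: East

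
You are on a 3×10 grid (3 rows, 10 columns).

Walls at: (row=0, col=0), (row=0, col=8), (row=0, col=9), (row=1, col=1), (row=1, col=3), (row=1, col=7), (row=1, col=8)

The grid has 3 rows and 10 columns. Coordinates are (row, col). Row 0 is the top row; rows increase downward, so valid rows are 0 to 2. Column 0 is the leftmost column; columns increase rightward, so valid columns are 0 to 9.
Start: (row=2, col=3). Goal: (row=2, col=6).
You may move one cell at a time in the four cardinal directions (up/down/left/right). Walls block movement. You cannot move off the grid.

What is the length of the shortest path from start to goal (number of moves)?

BFS from (row=2, col=3) until reaching (row=2, col=6):
  Distance 0: (row=2, col=3)
  Distance 1: (row=2, col=2), (row=2, col=4)
  Distance 2: (row=1, col=2), (row=1, col=4), (row=2, col=1), (row=2, col=5)
  Distance 3: (row=0, col=2), (row=0, col=4), (row=1, col=5), (row=2, col=0), (row=2, col=6)  <- goal reached here
One shortest path (3 moves): (row=2, col=3) -> (row=2, col=4) -> (row=2, col=5) -> (row=2, col=6)

Answer: Shortest path length: 3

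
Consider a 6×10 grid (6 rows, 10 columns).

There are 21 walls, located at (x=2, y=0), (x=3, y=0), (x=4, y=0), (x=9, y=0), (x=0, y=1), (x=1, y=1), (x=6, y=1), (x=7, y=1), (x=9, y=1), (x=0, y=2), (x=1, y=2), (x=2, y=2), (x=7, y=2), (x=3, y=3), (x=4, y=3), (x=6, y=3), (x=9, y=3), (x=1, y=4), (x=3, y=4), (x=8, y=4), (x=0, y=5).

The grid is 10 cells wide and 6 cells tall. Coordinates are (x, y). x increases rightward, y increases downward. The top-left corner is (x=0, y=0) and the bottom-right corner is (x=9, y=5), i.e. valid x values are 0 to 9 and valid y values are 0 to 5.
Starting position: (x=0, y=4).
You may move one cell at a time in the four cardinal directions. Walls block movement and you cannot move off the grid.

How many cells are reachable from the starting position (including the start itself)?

Answer: Reachable cells: 37

Derivation:
BFS flood-fill from (x=0, y=4):
  Distance 0: (x=0, y=4)
  Distance 1: (x=0, y=3)
  Distance 2: (x=1, y=3)
  Distance 3: (x=2, y=3)
  Distance 4: (x=2, y=4)
  Distance 5: (x=2, y=5)
  Distance 6: (x=1, y=5), (x=3, y=5)
  Distance 7: (x=4, y=5)
  Distance 8: (x=4, y=4), (x=5, y=5)
  Distance 9: (x=5, y=4), (x=6, y=5)
  Distance 10: (x=5, y=3), (x=6, y=4), (x=7, y=5)
  Distance 11: (x=5, y=2), (x=7, y=4), (x=8, y=5)
  Distance 12: (x=5, y=1), (x=4, y=2), (x=6, y=2), (x=7, y=3), (x=9, y=5)
  Distance 13: (x=5, y=0), (x=4, y=1), (x=3, y=2), (x=8, y=3), (x=9, y=4)
  Distance 14: (x=6, y=0), (x=3, y=1), (x=8, y=2)
  Distance 15: (x=7, y=0), (x=2, y=1), (x=8, y=1), (x=9, y=2)
  Distance 16: (x=8, y=0)
Total reachable: 37 (grid has 39 open cells total)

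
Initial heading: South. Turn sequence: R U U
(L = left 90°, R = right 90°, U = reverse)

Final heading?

Start: South
  R (right (90° clockwise)) -> West
  U (U-turn (180°)) -> East
  U (U-turn (180°)) -> West
Final: West

Answer: Final heading: West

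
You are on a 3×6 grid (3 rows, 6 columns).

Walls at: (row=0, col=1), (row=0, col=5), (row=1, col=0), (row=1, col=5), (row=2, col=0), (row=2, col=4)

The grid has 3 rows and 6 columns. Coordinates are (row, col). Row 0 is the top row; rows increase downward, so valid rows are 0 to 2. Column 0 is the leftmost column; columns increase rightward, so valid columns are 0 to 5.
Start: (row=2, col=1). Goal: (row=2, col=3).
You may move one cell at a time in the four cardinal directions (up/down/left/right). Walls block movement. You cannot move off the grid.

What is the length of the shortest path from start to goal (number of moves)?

BFS from (row=2, col=1) until reaching (row=2, col=3):
  Distance 0: (row=2, col=1)
  Distance 1: (row=1, col=1), (row=2, col=2)
  Distance 2: (row=1, col=2), (row=2, col=3)  <- goal reached here
One shortest path (2 moves): (row=2, col=1) -> (row=2, col=2) -> (row=2, col=3)

Answer: Shortest path length: 2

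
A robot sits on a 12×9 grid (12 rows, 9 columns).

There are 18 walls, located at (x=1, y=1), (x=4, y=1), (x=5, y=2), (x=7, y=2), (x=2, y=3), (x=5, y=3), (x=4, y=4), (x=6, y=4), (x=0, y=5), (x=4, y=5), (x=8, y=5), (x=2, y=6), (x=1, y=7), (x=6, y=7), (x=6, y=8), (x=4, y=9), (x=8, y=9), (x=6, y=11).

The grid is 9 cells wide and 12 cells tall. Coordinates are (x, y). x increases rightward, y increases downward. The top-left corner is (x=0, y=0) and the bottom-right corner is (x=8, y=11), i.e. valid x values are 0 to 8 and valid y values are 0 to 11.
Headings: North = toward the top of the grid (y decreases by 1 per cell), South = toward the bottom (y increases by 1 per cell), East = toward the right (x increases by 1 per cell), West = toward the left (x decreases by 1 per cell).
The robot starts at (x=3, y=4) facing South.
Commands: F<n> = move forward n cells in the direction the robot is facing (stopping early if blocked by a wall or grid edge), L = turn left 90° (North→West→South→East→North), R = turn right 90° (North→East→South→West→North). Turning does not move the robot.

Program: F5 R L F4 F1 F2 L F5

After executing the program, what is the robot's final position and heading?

Start: (x=3, y=4), facing South
  F5: move forward 5, now at (x=3, y=9)
  R: turn right, now facing West
  L: turn left, now facing South
  F4: move forward 2/4 (blocked), now at (x=3, y=11)
  F1: move forward 0/1 (blocked), now at (x=3, y=11)
  F2: move forward 0/2 (blocked), now at (x=3, y=11)
  L: turn left, now facing East
  F5: move forward 2/5 (blocked), now at (x=5, y=11)
Final: (x=5, y=11), facing East

Answer: Final position: (x=5, y=11), facing East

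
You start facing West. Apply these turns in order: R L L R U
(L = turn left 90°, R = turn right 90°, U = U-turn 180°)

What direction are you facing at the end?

Start: West
  R (right (90° clockwise)) -> North
  L (left (90° counter-clockwise)) -> West
  L (left (90° counter-clockwise)) -> South
  R (right (90° clockwise)) -> West
  U (U-turn (180°)) -> East
Final: East

Answer: Final heading: East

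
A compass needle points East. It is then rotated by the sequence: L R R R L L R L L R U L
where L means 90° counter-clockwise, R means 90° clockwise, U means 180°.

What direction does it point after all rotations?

Start: East
  L (left (90° counter-clockwise)) -> North
  R (right (90° clockwise)) -> East
  R (right (90° clockwise)) -> South
  R (right (90° clockwise)) -> West
  L (left (90° counter-clockwise)) -> South
  L (left (90° counter-clockwise)) -> East
  R (right (90° clockwise)) -> South
  L (left (90° counter-clockwise)) -> East
  L (left (90° counter-clockwise)) -> North
  R (right (90° clockwise)) -> East
  U (U-turn (180°)) -> West
  L (left (90° counter-clockwise)) -> South
Final: South

Answer: Final heading: South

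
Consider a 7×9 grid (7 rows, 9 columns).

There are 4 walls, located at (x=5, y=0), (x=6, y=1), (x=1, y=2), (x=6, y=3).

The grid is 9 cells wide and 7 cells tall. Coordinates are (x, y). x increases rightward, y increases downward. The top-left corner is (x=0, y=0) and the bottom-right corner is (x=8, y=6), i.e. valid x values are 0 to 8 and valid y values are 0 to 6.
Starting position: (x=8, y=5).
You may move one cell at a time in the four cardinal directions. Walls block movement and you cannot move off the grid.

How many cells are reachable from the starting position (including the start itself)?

BFS flood-fill from (x=8, y=5):
  Distance 0: (x=8, y=5)
  Distance 1: (x=8, y=4), (x=7, y=5), (x=8, y=6)
  Distance 2: (x=8, y=3), (x=7, y=4), (x=6, y=5), (x=7, y=6)
  Distance 3: (x=8, y=2), (x=7, y=3), (x=6, y=4), (x=5, y=5), (x=6, y=6)
  Distance 4: (x=8, y=1), (x=7, y=2), (x=5, y=4), (x=4, y=5), (x=5, y=6)
  Distance 5: (x=8, y=0), (x=7, y=1), (x=6, y=2), (x=5, y=3), (x=4, y=4), (x=3, y=5), (x=4, y=6)
  Distance 6: (x=7, y=0), (x=5, y=2), (x=4, y=3), (x=3, y=4), (x=2, y=5), (x=3, y=6)
  Distance 7: (x=6, y=0), (x=5, y=1), (x=4, y=2), (x=3, y=3), (x=2, y=4), (x=1, y=5), (x=2, y=6)
  Distance 8: (x=4, y=1), (x=3, y=2), (x=2, y=3), (x=1, y=4), (x=0, y=5), (x=1, y=6)
  Distance 9: (x=4, y=0), (x=3, y=1), (x=2, y=2), (x=1, y=3), (x=0, y=4), (x=0, y=6)
  Distance 10: (x=3, y=0), (x=2, y=1), (x=0, y=3)
  Distance 11: (x=2, y=0), (x=1, y=1), (x=0, y=2)
  Distance 12: (x=1, y=0), (x=0, y=1)
  Distance 13: (x=0, y=0)
Total reachable: 59 (grid has 59 open cells total)

Answer: Reachable cells: 59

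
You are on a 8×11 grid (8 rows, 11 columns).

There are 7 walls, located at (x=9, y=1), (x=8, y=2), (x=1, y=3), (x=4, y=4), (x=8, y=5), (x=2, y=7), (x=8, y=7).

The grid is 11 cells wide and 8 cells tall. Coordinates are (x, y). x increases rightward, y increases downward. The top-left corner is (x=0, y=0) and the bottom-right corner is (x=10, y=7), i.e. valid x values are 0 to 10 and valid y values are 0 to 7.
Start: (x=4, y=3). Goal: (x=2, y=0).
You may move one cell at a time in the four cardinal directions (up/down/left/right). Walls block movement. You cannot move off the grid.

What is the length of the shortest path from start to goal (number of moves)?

Answer: Shortest path length: 5

Derivation:
BFS from (x=4, y=3) until reaching (x=2, y=0):
  Distance 0: (x=4, y=3)
  Distance 1: (x=4, y=2), (x=3, y=3), (x=5, y=3)
  Distance 2: (x=4, y=1), (x=3, y=2), (x=5, y=2), (x=2, y=3), (x=6, y=3), (x=3, y=4), (x=5, y=4)
  Distance 3: (x=4, y=0), (x=3, y=1), (x=5, y=1), (x=2, y=2), (x=6, y=2), (x=7, y=3), (x=2, y=4), (x=6, y=4), (x=3, y=5), (x=5, y=5)
  Distance 4: (x=3, y=0), (x=5, y=0), (x=2, y=1), (x=6, y=1), (x=1, y=2), (x=7, y=2), (x=8, y=3), (x=1, y=4), (x=7, y=4), (x=2, y=5), (x=4, y=5), (x=6, y=5), (x=3, y=6), (x=5, y=6)
  Distance 5: (x=2, y=0), (x=6, y=0), (x=1, y=1), (x=7, y=1), (x=0, y=2), (x=9, y=3), (x=0, y=4), (x=8, y=4), (x=1, y=5), (x=7, y=5), (x=2, y=6), (x=4, y=6), (x=6, y=6), (x=3, y=7), (x=5, y=7)  <- goal reached here
One shortest path (5 moves): (x=4, y=3) -> (x=3, y=3) -> (x=2, y=3) -> (x=2, y=2) -> (x=2, y=1) -> (x=2, y=0)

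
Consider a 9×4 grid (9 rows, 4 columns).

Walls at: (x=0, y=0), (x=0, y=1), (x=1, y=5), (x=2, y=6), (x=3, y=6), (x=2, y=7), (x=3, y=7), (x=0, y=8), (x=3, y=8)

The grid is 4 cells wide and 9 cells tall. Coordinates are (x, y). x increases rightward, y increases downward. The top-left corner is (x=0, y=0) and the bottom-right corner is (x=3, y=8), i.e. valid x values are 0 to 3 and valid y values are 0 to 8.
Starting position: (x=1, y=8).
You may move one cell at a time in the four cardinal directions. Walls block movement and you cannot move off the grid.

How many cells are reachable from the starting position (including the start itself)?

BFS flood-fill from (x=1, y=8):
  Distance 0: (x=1, y=8)
  Distance 1: (x=1, y=7), (x=2, y=8)
  Distance 2: (x=1, y=6), (x=0, y=7)
  Distance 3: (x=0, y=6)
  Distance 4: (x=0, y=5)
  Distance 5: (x=0, y=4)
  Distance 6: (x=0, y=3), (x=1, y=4)
  Distance 7: (x=0, y=2), (x=1, y=3), (x=2, y=4)
  Distance 8: (x=1, y=2), (x=2, y=3), (x=3, y=4), (x=2, y=5)
  Distance 9: (x=1, y=1), (x=2, y=2), (x=3, y=3), (x=3, y=5)
  Distance 10: (x=1, y=0), (x=2, y=1), (x=3, y=2)
  Distance 11: (x=2, y=0), (x=3, y=1)
  Distance 12: (x=3, y=0)
Total reachable: 27 (grid has 27 open cells total)

Answer: Reachable cells: 27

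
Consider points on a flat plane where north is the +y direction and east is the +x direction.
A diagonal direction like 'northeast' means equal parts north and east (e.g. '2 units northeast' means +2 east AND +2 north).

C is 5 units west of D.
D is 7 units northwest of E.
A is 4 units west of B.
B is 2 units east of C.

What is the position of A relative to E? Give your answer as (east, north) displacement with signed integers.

Answer: A is at (east=-14, north=7) relative to E.

Derivation:
Place E at the origin (east=0, north=0).
  D is 7 units northwest of E: delta (east=-7, north=+7); D at (east=-7, north=7).
  C is 5 units west of D: delta (east=-5, north=+0); C at (east=-12, north=7).
  B is 2 units east of C: delta (east=+2, north=+0); B at (east=-10, north=7).
  A is 4 units west of B: delta (east=-4, north=+0); A at (east=-14, north=7).
Therefore A relative to E: (east=-14, north=7).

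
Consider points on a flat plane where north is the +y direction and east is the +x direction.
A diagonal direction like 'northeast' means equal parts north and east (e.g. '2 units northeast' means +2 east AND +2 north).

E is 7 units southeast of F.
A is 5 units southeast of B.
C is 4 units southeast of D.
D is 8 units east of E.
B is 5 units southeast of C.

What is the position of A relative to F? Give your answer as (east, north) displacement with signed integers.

Place F at the origin (east=0, north=0).
  E is 7 units southeast of F: delta (east=+7, north=-7); E at (east=7, north=-7).
  D is 8 units east of E: delta (east=+8, north=+0); D at (east=15, north=-7).
  C is 4 units southeast of D: delta (east=+4, north=-4); C at (east=19, north=-11).
  B is 5 units southeast of C: delta (east=+5, north=-5); B at (east=24, north=-16).
  A is 5 units southeast of B: delta (east=+5, north=-5); A at (east=29, north=-21).
Therefore A relative to F: (east=29, north=-21).

Answer: A is at (east=29, north=-21) relative to F.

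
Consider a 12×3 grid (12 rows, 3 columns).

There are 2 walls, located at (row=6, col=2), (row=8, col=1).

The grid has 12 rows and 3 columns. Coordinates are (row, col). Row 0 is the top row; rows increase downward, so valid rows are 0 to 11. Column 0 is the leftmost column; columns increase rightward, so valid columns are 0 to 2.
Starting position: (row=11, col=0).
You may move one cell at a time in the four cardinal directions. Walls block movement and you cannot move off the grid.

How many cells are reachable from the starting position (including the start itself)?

BFS flood-fill from (row=11, col=0):
  Distance 0: (row=11, col=0)
  Distance 1: (row=10, col=0), (row=11, col=1)
  Distance 2: (row=9, col=0), (row=10, col=1), (row=11, col=2)
  Distance 3: (row=8, col=0), (row=9, col=1), (row=10, col=2)
  Distance 4: (row=7, col=0), (row=9, col=2)
  Distance 5: (row=6, col=0), (row=7, col=1), (row=8, col=2)
  Distance 6: (row=5, col=0), (row=6, col=1), (row=7, col=2)
  Distance 7: (row=4, col=0), (row=5, col=1)
  Distance 8: (row=3, col=0), (row=4, col=1), (row=5, col=2)
  Distance 9: (row=2, col=0), (row=3, col=1), (row=4, col=2)
  Distance 10: (row=1, col=0), (row=2, col=1), (row=3, col=2)
  Distance 11: (row=0, col=0), (row=1, col=1), (row=2, col=2)
  Distance 12: (row=0, col=1), (row=1, col=2)
  Distance 13: (row=0, col=2)
Total reachable: 34 (grid has 34 open cells total)

Answer: Reachable cells: 34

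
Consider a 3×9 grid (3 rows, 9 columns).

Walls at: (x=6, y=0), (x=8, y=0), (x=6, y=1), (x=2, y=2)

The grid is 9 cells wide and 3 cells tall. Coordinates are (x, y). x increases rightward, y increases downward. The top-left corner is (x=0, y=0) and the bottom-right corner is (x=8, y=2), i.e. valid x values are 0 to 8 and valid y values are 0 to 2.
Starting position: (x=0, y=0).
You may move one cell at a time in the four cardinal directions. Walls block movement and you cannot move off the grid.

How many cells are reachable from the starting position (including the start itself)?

Answer: Reachable cells: 23

Derivation:
BFS flood-fill from (x=0, y=0):
  Distance 0: (x=0, y=0)
  Distance 1: (x=1, y=0), (x=0, y=1)
  Distance 2: (x=2, y=0), (x=1, y=1), (x=0, y=2)
  Distance 3: (x=3, y=0), (x=2, y=1), (x=1, y=2)
  Distance 4: (x=4, y=0), (x=3, y=1)
  Distance 5: (x=5, y=0), (x=4, y=1), (x=3, y=2)
  Distance 6: (x=5, y=1), (x=4, y=2)
  Distance 7: (x=5, y=2)
  Distance 8: (x=6, y=2)
  Distance 9: (x=7, y=2)
  Distance 10: (x=7, y=1), (x=8, y=2)
  Distance 11: (x=7, y=0), (x=8, y=1)
Total reachable: 23 (grid has 23 open cells total)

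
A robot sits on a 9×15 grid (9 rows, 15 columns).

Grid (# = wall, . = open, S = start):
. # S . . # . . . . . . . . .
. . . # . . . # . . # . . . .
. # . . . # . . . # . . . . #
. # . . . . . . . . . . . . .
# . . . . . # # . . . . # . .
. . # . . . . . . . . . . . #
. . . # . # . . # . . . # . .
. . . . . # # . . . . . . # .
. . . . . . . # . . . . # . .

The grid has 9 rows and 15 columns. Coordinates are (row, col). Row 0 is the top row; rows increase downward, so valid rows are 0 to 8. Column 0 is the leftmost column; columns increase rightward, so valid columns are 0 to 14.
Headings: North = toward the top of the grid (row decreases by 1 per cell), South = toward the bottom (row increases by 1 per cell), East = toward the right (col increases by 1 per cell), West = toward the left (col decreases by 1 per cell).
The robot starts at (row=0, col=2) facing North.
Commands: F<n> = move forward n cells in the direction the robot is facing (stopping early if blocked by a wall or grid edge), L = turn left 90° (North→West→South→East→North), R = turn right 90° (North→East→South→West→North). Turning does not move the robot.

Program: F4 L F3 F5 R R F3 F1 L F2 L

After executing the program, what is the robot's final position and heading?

Answer: Final position: (row=0, col=4), facing West

Derivation:
Start: (row=0, col=2), facing North
  F4: move forward 0/4 (blocked), now at (row=0, col=2)
  L: turn left, now facing West
  F3: move forward 0/3 (blocked), now at (row=0, col=2)
  F5: move forward 0/5 (blocked), now at (row=0, col=2)
  R: turn right, now facing North
  R: turn right, now facing East
  F3: move forward 2/3 (blocked), now at (row=0, col=4)
  F1: move forward 0/1 (blocked), now at (row=0, col=4)
  L: turn left, now facing North
  F2: move forward 0/2 (blocked), now at (row=0, col=4)
  L: turn left, now facing West
Final: (row=0, col=4), facing West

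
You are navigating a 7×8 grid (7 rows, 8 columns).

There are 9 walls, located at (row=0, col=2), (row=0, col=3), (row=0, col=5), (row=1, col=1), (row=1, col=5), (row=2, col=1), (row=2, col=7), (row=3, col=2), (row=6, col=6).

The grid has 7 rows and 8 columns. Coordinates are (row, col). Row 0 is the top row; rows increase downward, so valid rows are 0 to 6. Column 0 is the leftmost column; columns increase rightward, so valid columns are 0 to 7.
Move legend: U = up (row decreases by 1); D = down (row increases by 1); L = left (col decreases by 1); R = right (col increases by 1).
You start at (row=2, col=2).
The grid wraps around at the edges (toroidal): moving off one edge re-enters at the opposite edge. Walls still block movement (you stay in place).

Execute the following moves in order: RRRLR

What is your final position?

Start: (row=2, col=2)
  R (right): (row=2, col=2) -> (row=2, col=3)
  R (right): (row=2, col=3) -> (row=2, col=4)
  R (right): (row=2, col=4) -> (row=2, col=5)
  L (left): (row=2, col=5) -> (row=2, col=4)
  R (right): (row=2, col=4) -> (row=2, col=5)
Final: (row=2, col=5)

Answer: Final position: (row=2, col=5)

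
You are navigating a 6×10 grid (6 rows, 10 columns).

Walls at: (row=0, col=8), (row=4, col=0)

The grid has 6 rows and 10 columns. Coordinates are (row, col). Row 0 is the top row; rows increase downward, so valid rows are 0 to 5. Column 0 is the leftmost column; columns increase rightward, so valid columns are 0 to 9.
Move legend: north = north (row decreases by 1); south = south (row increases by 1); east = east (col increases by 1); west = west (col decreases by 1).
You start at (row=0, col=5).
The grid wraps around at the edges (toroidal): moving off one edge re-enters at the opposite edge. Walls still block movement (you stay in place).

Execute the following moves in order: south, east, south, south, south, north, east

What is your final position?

Start: (row=0, col=5)
  south (south): (row=0, col=5) -> (row=1, col=5)
  east (east): (row=1, col=5) -> (row=1, col=6)
  south (south): (row=1, col=6) -> (row=2, col=6)
  south (south): (row=2, col=6) -> (row=3, col=6)
  south (south): (row=3, col=6) -> (row=4, col=6)
  north (north): (row=4, col=6) -> (row=3, col=6)
  east (east): (row=3, col=6) -> (row=3, col=7)
Final: (row=3, col=7)

Answer: Final position: (row=3, col=7)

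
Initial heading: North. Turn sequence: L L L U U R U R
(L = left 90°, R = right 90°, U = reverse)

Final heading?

Answer: Final heading: East

Derivation:
Start: North
  L (left (90° counter-clockwise)) -> West
  L (left (90° counter-clockwise)) -> South
  L (left (90° counter-clockwise)) -> East
  U (U-turn (180°)) -> West
  U (U-turn (180°)) -> East
  R (right (90° clockwise)) -> South
  U (U-turn (180°)) -> North
  R (right (90° clockwise)) -> East
Final: East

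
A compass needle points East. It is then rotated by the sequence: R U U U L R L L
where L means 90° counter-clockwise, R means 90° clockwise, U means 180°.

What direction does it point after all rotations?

Start: East
  R (right (90° clockwise)) -> South
  U (U-turn (180°)) -> North
  U (U-turn (180°)) -> South
  U (U-turn (180°)) -> North
  L (left (90° counter-clockwise)) -> West
  R (right (90° clockwise)) -> North
  L (left (90° counter-clockwise)) -> West
  L (left (90° counter-clockwise)) -> South
Final: South

Answer: Final heading: South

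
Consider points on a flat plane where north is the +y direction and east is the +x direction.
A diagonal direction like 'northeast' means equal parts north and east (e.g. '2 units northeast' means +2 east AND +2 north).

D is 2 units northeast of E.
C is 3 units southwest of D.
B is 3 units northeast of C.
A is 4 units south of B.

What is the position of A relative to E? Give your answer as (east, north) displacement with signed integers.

Place E at the origin (east=0, north=0).
  D is 2 units northeast of E: delta (east=+2, north=+2); D at (east=2, north=2).
  C is 3 units southwest of D: delta (east=-3, north=-3); C at (east=-1, north=-1).
  B is 3 units northeast of C: delta (east=+3, north=+3); B at (east=2, north=2).
  A is 4 units south of B: delta (east=+0, north=-4); A at (east=2, north=-2).
Therefore A relative to E: (east=2, north=-2).

Answer: A is at (east=2, north=-2) relative to E.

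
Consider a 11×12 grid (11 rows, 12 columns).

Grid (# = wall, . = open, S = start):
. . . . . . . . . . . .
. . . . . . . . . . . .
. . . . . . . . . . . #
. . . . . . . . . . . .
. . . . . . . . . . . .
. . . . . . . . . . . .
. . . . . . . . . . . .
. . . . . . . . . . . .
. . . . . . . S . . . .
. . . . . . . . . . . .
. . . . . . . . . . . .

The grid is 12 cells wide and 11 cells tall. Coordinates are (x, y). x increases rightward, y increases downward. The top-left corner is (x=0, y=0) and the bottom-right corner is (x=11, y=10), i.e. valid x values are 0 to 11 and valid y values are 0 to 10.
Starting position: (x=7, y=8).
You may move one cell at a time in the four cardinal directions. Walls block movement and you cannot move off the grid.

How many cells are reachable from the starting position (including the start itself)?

BFS flood-fill from (x=7, y=8):
  Distance 0: (x=7, y=8)
  Distance 1: (x=7, y=7), (x=6, y=8), (x=8, y=8), (x=7, y=9)
  Distance 2: (x=7, y=6), (x=6, y=7), (x=8, y=7), (x=5, y=8), (x=9, y=8), (x=6, y=9), (x=8, y=9), (x=7, y=10)
  Distance 3: (x=7, y=5), (x=6, y=6), (x=8, y=6), (x=5, y=7), (x=9, y=7), (x=4, y=8), (x=10, y=8), (x=5, y=9), (x=9, y=9), (x=6, y=10), (x=8, y=10)
  Distance 4: (x=7, y=4), (x=6, y=5), (x=8, y=5), (x=5, y=6), (x=9, y=6), (x=4, y=7), (x=10, y=7), (x=3, y=8), (x=11, y=8), (x=4, y=9), (x=10, y=9), (x=5, y=10), (x=9, y=10)
  Distance 5: (x=7, y=3), (x=6, y=4), (x=8, y=4), (x=5, y=5), (x=9, y=5), (x=4, y=6), (x=10, y=6), (x=3, y=7), (x=11, y=7), (x=2, y=8), (x=3, y=9), (x=11, y=9), (x=4, y=10), (x=10, y=10)
  Distance 6: (x=7, y=2), (x=6, y=3), (x=8, y=3), (x=5, y=4), (x=9, y=4), (x=4, y=5), (x=10, y=5), (x=3, y=6), (x=11, y=6), (x=2, y=7), (x=1, y=8), (x=2, y=9), (x=3, y=10), (x=11, y=10)
  Distance 7: (x=7, y=1), (x=6, y=2), (x=8, y=2), (x=5, y=3), (x=9, y=3), (x=4, y=4), (x=10, y=4), (x=3, y=5), (x=11, y=5), (x=2, y=6), (x=1, y=7), (x=0, y=8), (x=1, y=9), (x=2, y=10)
  Distance 8: (x=7, y=0), (x=6, y=1), (x=8, y=1), (x=5, y=2), (x=9, y=2), (x=4, y=3), (x=10, y=3), (x=3, y=4), (x=11, y=4), (x=2, y=5), (x=1, y=6), (x=0, y=7), (x=0, y=9), (x=1, y=10)
  Distance 9: (x=6, y=0), (x=8, y=0), (x=5, y=1), (x=9, y=1), (x=4, y=2), (x=10, y=2), (x=3, y=3), (x=11, y=3), (x=2, y=4), (x=1, y=5), (x=0, y=6), (x=0, y=10)
  Distance 10: (x=5, y=0), (x=9, y=0), (x=4, y=1), (x=10, y=1), (x=3, y=2), (x=2, y=3), (x=1, y=4), (x=0, y=5)
  Distance 11: (x=4, y=0), (x=10, y=0), (x=3, y=1), (x=11, y=1), (x=2, y=2), (x=1, y=3), (x=0, y=4)
  Distance 12: (x=3, y=0), (x=11, y=0), (x=2, y=1), (x=1, y=2), (x=0, y=3)
  Distance 13: (x=2, y=0), (x=1, y=1), (x=0, y=2)
  Distance 14: (x=1, y=0), (x=0, y=1)
  Distance 15: (x=0, y=0)
Total reachable: 131 (grid has 131 open cells total)

Answer: Reachable cells: 131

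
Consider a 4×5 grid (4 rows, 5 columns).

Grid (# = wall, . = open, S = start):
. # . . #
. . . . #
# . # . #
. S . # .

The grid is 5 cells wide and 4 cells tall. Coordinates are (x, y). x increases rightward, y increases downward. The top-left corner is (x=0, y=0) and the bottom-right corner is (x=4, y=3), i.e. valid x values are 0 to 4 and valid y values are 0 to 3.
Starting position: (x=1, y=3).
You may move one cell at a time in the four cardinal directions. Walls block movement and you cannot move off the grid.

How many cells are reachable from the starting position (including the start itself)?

Answer: Reachable cells: 12

Derivation:
BFS flood-fill from (x=1, y=3):
  Distance 0: (x=1, y=3)
  Distance 1: (x=1, y=2), (x=0, y=3), (x=2, y=3)
  Distance 2: (x=1, y=1)
  Distance 3: (x=0, y=1), (x=2, y=1)
  Distance 4: (x=0, y=0), (x=2, y=0), (x=3, y=1)
  Distance 5: (x=3, y=0), (x=3, y=2)
Total reachable: 12 (grid has 13 open cells total)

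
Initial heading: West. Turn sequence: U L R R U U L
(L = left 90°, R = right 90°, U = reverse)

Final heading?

Answer: Final heading: East

Derivation:
Start: West
  U (U-turn (180°)) -> East
  L (left (90° counter-clockwise)) -> North
  R (right (90° clockwise)) -> East
  R (right (90° clockwise)) -> South
  U (U-turn (180°)) -> North
  U (U-turn (180°)) -> South
  L (left (90° counter-clockwise)) -> East
Final: East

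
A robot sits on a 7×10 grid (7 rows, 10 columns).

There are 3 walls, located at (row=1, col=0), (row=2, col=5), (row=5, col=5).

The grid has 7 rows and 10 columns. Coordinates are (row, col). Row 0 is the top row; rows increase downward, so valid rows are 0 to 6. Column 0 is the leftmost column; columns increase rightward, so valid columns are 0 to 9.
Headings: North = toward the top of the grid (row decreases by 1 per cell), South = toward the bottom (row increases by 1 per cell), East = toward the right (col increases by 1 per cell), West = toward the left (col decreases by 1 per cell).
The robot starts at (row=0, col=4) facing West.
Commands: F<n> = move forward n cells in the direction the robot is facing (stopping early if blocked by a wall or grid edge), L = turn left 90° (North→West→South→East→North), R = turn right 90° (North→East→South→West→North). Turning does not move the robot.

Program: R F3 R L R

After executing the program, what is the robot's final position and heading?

Start: (row=0, col=4), facing West
  R: turn right, now facing North
  F3: move forward 0/3 (blocked), now at (row=0, col=4)
  R: turn right, now facing East
  L: turn left, now facing North
  R: turn right, now facing East
Final: (row=0, col=4), facing East

Answer: Final position: (row=0, col=4), facing East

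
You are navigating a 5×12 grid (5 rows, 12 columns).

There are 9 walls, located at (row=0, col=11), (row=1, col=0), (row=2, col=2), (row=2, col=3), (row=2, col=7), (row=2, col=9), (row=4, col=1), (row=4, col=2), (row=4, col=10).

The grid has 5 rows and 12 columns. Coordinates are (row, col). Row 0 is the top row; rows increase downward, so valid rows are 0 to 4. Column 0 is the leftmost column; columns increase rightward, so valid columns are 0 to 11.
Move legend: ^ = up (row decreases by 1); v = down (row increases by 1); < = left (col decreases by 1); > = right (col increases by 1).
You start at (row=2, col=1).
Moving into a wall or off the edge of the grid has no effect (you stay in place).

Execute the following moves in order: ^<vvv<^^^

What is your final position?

Answer: Final position: (row=2, col=0)

Derivation:
Start: (row=2, col=1)
  ^ (up): (row=2, col=1) -> (row=1, col=1)
  < (left): blocked, stay at (row=1, col=1)
  v (down): (row=1, col=1) -> (row=2, col=1)
  v (down): (row=2, col=1) -> (row=3, col=1)
  v (down): blocked, stay at (row=3, col=1)
  < (left): (row=3, col=1) -> (row=3, col=0)
  ^ (up): (row=3, col=0) -> (row=2, col=0)
  ^ (up): blocked, stay at (row=2, col=0)
  ^ (up): blocked, stay at (row=2, col=0)
Final: (row=2, col=0)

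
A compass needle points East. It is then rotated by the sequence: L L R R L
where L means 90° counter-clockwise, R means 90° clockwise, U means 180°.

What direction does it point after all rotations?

Answer: Final heading: North

Derivation:
Start: East
  L (left (90° counter-clockwise)) -> North
  L (left (90° counter-clockwise)) -> West
  R (right (90° clockwise)) -> North
  R (right (90° clockwise)) -> East
  L (left (90° counter-clockwise)) -> North
Final: North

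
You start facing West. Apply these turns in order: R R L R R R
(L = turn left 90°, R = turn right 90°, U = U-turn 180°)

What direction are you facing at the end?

Answer: Final heading: West

Derivation:
Start: West
  R (right (90° clockwise)) -> North
  R (right (90° clockwise)) -> East
  L (left (90° counter-clockwise)) -> North
  R (right (90° clockwise)) -> East
  R (right (90° clockwise)) -> South
  R (right (90° clockwise)) -> West
Final: West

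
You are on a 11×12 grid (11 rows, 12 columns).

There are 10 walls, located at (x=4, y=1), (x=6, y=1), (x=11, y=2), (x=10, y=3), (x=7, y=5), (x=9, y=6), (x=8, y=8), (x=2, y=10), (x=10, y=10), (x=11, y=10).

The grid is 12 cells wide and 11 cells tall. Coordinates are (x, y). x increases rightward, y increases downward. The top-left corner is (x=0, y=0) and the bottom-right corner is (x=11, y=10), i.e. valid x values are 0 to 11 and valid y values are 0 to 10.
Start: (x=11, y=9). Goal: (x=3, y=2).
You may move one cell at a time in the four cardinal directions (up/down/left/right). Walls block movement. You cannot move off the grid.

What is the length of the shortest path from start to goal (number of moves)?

BFS from (x=11, y=9) until reaching (x=3, y=2):
  Distance 0: (x=11, y=9)
  Distance 1: (x=11, y=8), (x=10, y=9)
  Distance 2: (x=11, y=7), (x=10, y=8), (x=9, y=9)
  Distance 3: (x=11, y=6), (x=10, y=7), (x=9, y=8), (x=8, y=9), (x=9, y=10)
  Distance 4: (x=11, y=5), (x=10, y=6), (x=9, y=7), (x=7, y=9), (x=8, y=10)
  Distance 5: (x=11, y=4), (x=10, y=5), (x=8, y=7), (x=7, y=8), (x=6, y=9), (x=7, y=10)
  Distance 6: (x=11, y=3), (x=10, y=4), (x=9, y=5), (x=8, y=6), (x=7, y=7), (x=6, y=8), (x=5, y=9), (x=6, y=10)
  Distance 7: (x=9, y=4), (x=8, y=5), (x=7, y=6), (x=6, y=7), (x=5, y=8), (x=4, y=9), (x=5, y=10)
  Distance 8: (x=9, y=3), (x=8, y=4), (x=6, y=6), (x=5, y=7), (x=4, y=8), (x=3, y=9), (x=4, y=10)
  Distance 9: (x=9, y=2), (x=8, y=3), (x=7, y=4), (x=6, y=5), (x=5, y=6), (x=4, y=7), (x=3, y=8), (x=2, y=9), (x=3, y=10)
  Distance 10: (x=9, y=1), (x=8, y=2), (x=10, y=2), (x=7, y=3), (x=6, y=4), (x=5, y=5), (x=4, y=6), (x=3, y=7), (x=2, y=8), (x=1, y=9)
  Distance 11: (x=9, y=0), (x=8, y=1), (x=10, y=1), (x=7, y=2), (x=6, y=3), (x=5, y=4), (x=4, y=5), (x=3, y=6), (x=2, y=7), (x=1, y=8), (x=0, y=9), (x=1, y=10)
  Distance 12: (x=8, y=0), (x=10, y=0), (x=7, y=1), (x=11, y=1), (x=6, y=2), (x=5, y=3), (x=4, y=4), (x=3, y=5), (x=2, y=6), (x=1, y=7), (x=0, y=8), (x=0, y=10)
  Distance 13: (x=7, y=0), (x=11, y=0), (x=5, y=2), (x=4, y=3), (x=3, y=4), (x=2, y=5), (x=1, y=6), (x=0, y=7)
  Distance 14: (x=6, y=0), (x=5, y=1), (x=4, y=2), (x=3, y=3), (x=2, y=4), (x=1, y=5), (x=0, y=6)
  Distance 15: (x=5, y=0), (x=3, y=2), (x=2, y=3), (x=1, y=4), (x=0, y=5)  <- goal reached here
One shortest path (15 moves): (x=11, y=9) -> (x=10, y=9) -> (x=9, y=9) -> (x=8, y=9) -> (x=7, y=9) -> (x=6, y=9) -> (x=5, y=9) -> (x=4, y=9) -> (x=3, y=9) -> (x=3, y=8) -> (x=3, y=7) -> (x=3, y=6) -> (x=3, y=5) -> (x=3, y=4) -> (x=3, y=3) -> (x=3, y=2)

Answer: Shortest path length: 15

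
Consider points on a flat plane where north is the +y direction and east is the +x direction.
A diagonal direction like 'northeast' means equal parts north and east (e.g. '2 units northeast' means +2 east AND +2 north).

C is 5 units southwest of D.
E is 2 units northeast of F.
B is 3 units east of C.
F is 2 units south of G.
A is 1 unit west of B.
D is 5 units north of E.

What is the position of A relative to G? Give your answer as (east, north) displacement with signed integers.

Place G at the origin (east=0, north=0).
  F is 2 units south of G: delta (east=+0, north=-2); F at (east=0, north=-2).
  E is 2 units northeast of F: delta (east=+2, north=+2); E at (east=2, north=0).
  D is 5 units north of E: delta (east=+0, north=+5); D at (east=2, north=5).
  C is 5 units southwest of D: delta (east=-5, north=-5); C at (east=-3, north=0).
  B is 3 units east of C: delta (east=+3, north=+0); B at (east=0, north=0).
  A is 1 unit west of B: delta (east=-1, north=+0); A at (east=-1, north=0).
Therefore A relative to G: (east=-1, north=0).

Answer: A is at (east=-1, north=0) relative to G.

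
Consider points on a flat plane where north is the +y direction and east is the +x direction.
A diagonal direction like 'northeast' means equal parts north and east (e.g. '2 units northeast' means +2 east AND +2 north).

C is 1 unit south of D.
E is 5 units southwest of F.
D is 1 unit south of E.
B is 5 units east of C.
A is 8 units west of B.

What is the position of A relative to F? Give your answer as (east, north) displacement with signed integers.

Place F at the origin (east=0, north=0).
  E is 5 units southwest of F: delta (east=-5, north=-5); E at (east=-5, north=-5).
  D is 1 unit south of E: delta (east=+0, north=-1); D at (east=-5, north=-6).
  C is 1 unit south of D: delta (east=+0, north=-1); C at (east=-5, north=-7).
  B is 5 units east of C: delta (east=+5, north=+0); B at (east=0, north=-7).
  A is 8 units west of B: delta (east=-8, north=+0); A at (east=-8, north=-7).
Therefore A relative to F: (east=-8, north=-7).

Answer: A is at (east=-8, north=-7) relative to F.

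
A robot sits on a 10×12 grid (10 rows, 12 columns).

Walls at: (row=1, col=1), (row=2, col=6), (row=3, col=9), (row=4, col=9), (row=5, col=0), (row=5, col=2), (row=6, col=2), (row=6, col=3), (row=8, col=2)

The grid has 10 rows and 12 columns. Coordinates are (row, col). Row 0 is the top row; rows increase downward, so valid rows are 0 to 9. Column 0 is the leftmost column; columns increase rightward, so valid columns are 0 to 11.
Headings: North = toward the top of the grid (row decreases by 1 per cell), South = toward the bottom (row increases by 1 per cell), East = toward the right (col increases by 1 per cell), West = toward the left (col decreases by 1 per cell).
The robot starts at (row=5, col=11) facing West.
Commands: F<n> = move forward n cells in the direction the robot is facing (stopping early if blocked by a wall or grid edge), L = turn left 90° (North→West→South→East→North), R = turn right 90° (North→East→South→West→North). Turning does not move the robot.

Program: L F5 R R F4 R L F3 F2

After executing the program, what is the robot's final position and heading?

Answer: Final position: (row=0, col=11), facing North

Derivation:
Start: (row=5, col=11), facing West
  L: turn left, now facing South
  F5: move forward 4/5 (blocked), now at (row=9, col=11)
  R: turn right, now facing West
  R: turn right, now facing North
  F4: move forward 4, now at (row=5, col=11)
  R: turn right, now facing East
  L: turn left, now facing North
  F3: move forward 3, now at (row=2, col=11)
  F2: move forward 2, now at (row=0, col=11)
Final: (row=0, col=11), facing North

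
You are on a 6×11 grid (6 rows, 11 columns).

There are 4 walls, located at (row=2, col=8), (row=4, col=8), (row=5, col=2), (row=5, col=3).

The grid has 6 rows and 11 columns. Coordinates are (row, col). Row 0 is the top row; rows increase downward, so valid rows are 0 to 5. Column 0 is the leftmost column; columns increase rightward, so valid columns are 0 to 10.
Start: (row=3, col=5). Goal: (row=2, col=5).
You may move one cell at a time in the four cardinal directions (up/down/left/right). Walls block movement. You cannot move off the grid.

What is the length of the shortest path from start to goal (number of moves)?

Answer: Shortest path length: 1

Derivation:
BFS from (row=3, col=5) until reaching (row=2, col=5):
  Distance 0: (row=3, col=5)
  Distance 1: (row=2, col=5), (row=3, col=4), (row=3, col=6), (row=4, col=5)  <- goal reached here
One shortest path (1 moves): (row=3, col=5) -> (row=2, col=5)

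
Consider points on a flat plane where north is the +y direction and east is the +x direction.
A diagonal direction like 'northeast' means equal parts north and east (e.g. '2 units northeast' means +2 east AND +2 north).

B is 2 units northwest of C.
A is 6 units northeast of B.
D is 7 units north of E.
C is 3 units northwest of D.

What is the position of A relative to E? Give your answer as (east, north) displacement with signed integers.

Place E at the origin (east=0, north=0).
  D is 7 units north of E: delta (east=+0, north=+7); D at (east=0, north=7).
  C is 3 units northwest of D: delta (east=-3, north=+3); C at (east=-3, north=10).
  B is 2 units northwest of C: delta (east=-2, north=+2); B at (east=-5, north=12).
  A is 6 units northeast of B: delta (east=+6, north=+6); A at (east=1, north=18).
Therefore A relative to E: (east=1, north=18).

Answer: A is at (east=1, north=18) relative to E.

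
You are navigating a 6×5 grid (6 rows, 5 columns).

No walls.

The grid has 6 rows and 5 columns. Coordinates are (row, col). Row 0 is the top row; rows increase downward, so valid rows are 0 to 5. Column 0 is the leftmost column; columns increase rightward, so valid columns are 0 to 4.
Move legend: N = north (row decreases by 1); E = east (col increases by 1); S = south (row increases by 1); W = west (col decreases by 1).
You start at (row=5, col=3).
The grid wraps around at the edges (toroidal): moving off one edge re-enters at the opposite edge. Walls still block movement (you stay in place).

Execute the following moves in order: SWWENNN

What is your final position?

Answer: Final position: (row=3, col=2)

Derivation:
Start: (row=5, col=3)
  S (south): (row=5, col=3) -> (row=0, col=3)
  W (west): (row=0, col=3) -> (row=0, col=2)
  W (west): (row=0, col=2) -> (row=0, col=1)
  E (east): (row=0, col=1) -> (row=0, col=2)
  N (north): (row=0, col=2) -> (row=5, col=2)
  N (north): (row=5, col=2) -> (row=4, col=2)
  N (north): (row=4, col=2) -> (row=3, col=2)
Final: (row=3, col=2)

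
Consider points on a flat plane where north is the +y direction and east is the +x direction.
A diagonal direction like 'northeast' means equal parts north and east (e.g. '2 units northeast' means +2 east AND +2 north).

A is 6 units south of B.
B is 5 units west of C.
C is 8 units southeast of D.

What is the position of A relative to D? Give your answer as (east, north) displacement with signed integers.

Place D at the origin (east=0, north=0).
  C is 8 units southeast of D: delta (east=+8, north=-8); C at (east=8, north=-8).
  B is 5 units west of C: delta (east=-5, north=+0); B at (east=3, north=-8).
  A is 6 units south of B: delta (east=+0, north=-6); A at (east=3, north=-14).
Therefore A relative to D: (east=3, north=-14).

Answer: A is at (east=3, north=-14) relative to D.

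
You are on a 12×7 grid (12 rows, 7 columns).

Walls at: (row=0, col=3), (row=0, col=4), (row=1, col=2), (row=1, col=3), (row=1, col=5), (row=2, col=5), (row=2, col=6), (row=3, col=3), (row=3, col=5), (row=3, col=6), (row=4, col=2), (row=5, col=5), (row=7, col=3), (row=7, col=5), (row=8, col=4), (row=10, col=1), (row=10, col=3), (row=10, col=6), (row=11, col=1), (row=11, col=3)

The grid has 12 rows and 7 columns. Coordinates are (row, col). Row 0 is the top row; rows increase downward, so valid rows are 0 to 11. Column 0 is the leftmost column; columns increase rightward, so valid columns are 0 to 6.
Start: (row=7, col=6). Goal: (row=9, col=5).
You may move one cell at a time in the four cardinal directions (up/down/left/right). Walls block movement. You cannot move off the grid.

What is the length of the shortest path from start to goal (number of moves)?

Answer: Shortest path length: 3

Derivation:
BFS from (row=7, col=6) until reaching (row=9, col=5):
  Distance 0: (row=7, col=6)
  Distance 1: (row=6, col=6), (row=8, col=6)
  Distance 2: (row=5, col=6), (row=6, col=5), (row=8, col=5), (row=9, col=6)
  Distance 3: (row=4, col=6), (row=6, col=4), (row=9, col=5)  <- goal reached here
One shortest path (3 moves): (row=7, col=6) -> (row=8, col=6) -> (row=8, col=5) -> (row=9, col=5)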